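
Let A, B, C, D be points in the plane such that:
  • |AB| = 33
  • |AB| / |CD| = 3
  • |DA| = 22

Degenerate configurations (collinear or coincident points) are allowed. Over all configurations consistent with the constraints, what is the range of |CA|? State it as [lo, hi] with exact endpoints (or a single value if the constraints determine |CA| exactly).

|CA| ∈ [11, 33]  (≈ [11.0000, 33.0000])

|AB| ∈ {33}
|AD| ∈ {22}
|CD| ∈ {11}
|BD| ∈ [11, 55]
|AC| ∈ [11, 33]
|BC| ∈ [0, 66]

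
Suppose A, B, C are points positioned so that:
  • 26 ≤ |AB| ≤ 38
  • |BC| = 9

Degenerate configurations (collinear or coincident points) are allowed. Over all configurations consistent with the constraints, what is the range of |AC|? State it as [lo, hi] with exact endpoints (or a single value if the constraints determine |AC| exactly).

|AC| ∈ [17, 47]  (≈ [17.0000, 47.0000])

|AB| ∈ [26, 38]
|BC| ∈ {9}
|AC| ∈ [17, 47]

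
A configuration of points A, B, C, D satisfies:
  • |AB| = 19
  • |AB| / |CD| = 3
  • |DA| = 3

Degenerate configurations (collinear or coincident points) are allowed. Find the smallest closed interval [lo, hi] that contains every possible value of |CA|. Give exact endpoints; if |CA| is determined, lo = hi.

|CA| ∈ [10/3, 28/3]  (≈ [3.3333, 9.3333])

|AB| ∈ {19}
|AD| ∈ {3}
|CD| ∈ {19/3}
|BD| ∈ [16, 22]
|AC| ∈ [10/3, 28/3]
|BC| ∈ [29/3, 85/3]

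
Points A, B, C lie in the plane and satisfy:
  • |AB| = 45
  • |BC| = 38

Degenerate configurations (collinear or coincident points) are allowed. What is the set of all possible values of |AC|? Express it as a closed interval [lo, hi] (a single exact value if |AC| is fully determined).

|AC| ∈ [7, 83]  (≈ [7.0000, 83.0000])

|AB| ∈ {45}
|BC| ∈ {38}
|AC| ∈ [7, 83]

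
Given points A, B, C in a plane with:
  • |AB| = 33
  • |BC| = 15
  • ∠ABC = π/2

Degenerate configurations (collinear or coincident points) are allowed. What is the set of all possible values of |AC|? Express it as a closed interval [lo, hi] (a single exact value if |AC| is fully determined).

|AC| = 3·√(146)  (≈ 36.2491)

|AB| ∈ {33}
|BC| ∈ {15}
|AC| ∈ {3·√(146)}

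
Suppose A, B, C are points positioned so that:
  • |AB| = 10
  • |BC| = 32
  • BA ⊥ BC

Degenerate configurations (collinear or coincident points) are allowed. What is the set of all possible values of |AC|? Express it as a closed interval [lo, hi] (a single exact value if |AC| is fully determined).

|AC| = 2·√(281)  (≈ 33.5261)

|AB| ∈ {10}
|BC| ∈ {32}
|AC| ∈ {2·√(281)}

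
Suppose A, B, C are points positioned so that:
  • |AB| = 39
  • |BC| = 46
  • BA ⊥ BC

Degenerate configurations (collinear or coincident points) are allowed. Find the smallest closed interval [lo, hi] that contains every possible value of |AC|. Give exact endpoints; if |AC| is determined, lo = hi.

|AC| = √(3637)  (≈ 60.3075)

|AB| ∈ {39}
|BC| ∈ {46}
|AC| ∈ {√(3637)}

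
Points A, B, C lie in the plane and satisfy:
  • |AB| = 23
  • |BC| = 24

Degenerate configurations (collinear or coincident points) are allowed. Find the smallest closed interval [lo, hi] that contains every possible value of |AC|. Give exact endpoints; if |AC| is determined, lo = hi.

|AC| ∈ [1, 47]  (≈ [1.0000, 47.0000])

|AB| ∈ {23}
|BC| ∈ {24}
|AC| ∈ [1, 47]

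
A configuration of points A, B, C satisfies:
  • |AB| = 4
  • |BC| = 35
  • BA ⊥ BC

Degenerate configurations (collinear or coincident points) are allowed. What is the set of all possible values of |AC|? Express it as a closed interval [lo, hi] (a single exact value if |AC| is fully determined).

|AC| = √(1241)  (≈ 35.2278)

|AB| ∈ {4}
|BC| ∈ {35}
|AC| ∈ {√(1241)}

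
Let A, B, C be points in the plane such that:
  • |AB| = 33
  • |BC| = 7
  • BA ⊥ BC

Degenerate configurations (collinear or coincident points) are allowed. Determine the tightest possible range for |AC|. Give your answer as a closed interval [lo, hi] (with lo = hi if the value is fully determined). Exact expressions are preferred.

|AB| ∈ {33}
|BC| ∈ {7}
|AC| ∈ {√(1138)}

|AC| = √(1138)  (≈ 33.7343)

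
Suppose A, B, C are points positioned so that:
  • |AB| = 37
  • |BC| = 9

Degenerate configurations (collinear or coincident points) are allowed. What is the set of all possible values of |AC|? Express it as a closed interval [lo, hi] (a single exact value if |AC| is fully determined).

|AC| ∈ [28, 46]  (≈ [28.0000, 46.0000])

|AB| ∈ {37}
|BC| ∈ {9}
|AC| ∈ [28, 46]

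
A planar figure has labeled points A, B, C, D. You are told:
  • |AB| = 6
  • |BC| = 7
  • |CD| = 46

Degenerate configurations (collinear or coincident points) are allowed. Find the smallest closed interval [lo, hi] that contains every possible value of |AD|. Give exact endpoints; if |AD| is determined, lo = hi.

|AB| ∈ {6}
|BC| ∈ {7}
|CD| ∈ {46}
|AC| ∈ [1, 13]
|BD| ∈ [39, 53]
|AD| ∈ [33, 59]

|AD| ∈ [33, 59]  (≈ [33.0000, 59.0000])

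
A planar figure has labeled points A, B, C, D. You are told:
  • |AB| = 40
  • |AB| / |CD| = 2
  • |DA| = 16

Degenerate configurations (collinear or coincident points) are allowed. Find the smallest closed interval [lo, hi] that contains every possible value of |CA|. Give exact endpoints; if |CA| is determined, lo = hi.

|AB| ∈ {40}
|AD| ∈ {16}
|CD| ∈ {20}
|BD| ∈ [24, 56]
|AC| ∈ [4, 36]
|BC| ∈ [4, 76]

|CA| ∈ [4, 36]  (≈ [4.0000, 36.0000])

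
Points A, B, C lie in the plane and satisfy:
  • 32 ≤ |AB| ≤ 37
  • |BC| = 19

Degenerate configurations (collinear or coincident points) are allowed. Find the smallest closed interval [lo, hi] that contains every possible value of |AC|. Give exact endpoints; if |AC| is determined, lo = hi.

|AB| ∈ [32, 37]
|BC| ∈ {19}
|AC| ∈ [13, 56]

|AC| ∈ [13, 56]  (≈ [13.0000, 56.0000])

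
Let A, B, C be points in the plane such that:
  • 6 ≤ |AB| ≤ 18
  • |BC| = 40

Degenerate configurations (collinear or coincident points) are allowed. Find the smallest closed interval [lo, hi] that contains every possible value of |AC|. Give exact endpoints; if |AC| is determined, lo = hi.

|AB| ∈ [6, 18]
|BC| ∈ {40}
|AC| ∈ [22, 58]

|AC| ∈ [22, 58]  (≈ [22.0000, 58.0000])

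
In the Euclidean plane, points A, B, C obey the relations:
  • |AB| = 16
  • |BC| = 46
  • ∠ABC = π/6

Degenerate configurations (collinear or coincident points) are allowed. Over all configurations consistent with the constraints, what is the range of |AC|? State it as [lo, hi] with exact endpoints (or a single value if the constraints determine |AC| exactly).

|AC| = 2·√(593 - 184·√(3))  (≈ 33.1242)

|AB| ∈ {16}
|BC| ∈ {46}
|AC| ∈ {2·√(593 - 184·√(3))}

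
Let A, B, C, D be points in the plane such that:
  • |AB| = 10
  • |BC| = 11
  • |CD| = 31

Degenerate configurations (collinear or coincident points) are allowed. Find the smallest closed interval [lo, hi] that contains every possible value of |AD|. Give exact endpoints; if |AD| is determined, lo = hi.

|AD| ∈ [10, 52]  (≈ [10.0000, 52.0000])

|AB| ∈ {10}
|BC| ∈ {11}
|CD| ∈ {31}
|AC| ∈ [1, 21]
|BD| ∈ [20, 42]
|AD| ∈ [10, 52]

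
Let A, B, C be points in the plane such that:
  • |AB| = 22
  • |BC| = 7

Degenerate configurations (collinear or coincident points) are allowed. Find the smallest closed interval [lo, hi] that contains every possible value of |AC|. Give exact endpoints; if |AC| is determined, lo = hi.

|AC| ∈ [15, 29]  (≈ [15.0000, 29.0000])

|AB| ∈ {22}
|BC| ∈ {7}
|AC| ∈ [15, 29]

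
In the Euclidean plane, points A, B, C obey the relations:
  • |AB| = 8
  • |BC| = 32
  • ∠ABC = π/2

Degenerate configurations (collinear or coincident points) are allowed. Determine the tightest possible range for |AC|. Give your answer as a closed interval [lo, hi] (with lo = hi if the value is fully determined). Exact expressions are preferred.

|AC| = 8·√(17)  (≈ 32.9848)

|AB| ∈ {8}
|BC| ∈ {32}
|AC| ∈ {8·√(17)}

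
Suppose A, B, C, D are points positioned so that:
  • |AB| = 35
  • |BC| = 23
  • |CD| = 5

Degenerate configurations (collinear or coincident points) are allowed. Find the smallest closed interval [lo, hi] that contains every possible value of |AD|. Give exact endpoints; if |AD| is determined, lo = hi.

|AB| ∈ {35}
|BC| ∈ {23}
|CD| ∈ {5}
|AC| ∈ [12, 58]
|BD| ∈ [18, 28]
|AD| ∈ [7, 63]

|AD| ∈ [7, 63]  (≈ [7.0000, 63.0000])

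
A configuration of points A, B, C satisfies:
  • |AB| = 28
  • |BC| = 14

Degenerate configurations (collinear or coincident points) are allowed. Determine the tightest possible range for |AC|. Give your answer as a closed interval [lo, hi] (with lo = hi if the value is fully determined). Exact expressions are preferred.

|AB| ∈ {28}
|BC| ∈ {14}
|AC| ∈ [14, 42]

|AC| ∈ [14, 42]  (≈ [14.0000, 42.0000])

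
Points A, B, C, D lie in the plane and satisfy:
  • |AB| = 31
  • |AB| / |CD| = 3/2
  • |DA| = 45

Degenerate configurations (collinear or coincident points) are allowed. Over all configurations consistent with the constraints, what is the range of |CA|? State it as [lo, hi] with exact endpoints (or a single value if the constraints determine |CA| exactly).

|CA| ∈ [73/3, 197/3]  (≈ [24.3333, 65.6667])

|AB| ∈ {31}
|AD| ∈ {45}
|CD| ∈ {62/3}
|BD| ∈ [14, 76]
|AC| ∈ [73/3, 197/3]
|BC| ∈ [0, 290/3]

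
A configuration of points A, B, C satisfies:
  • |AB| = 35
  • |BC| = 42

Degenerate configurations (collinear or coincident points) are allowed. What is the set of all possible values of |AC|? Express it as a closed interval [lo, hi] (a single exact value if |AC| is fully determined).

|AB| ∈ {35}
|BC| ∈ {42}
|AC| ∈ [7, 77]

|AC| ∈ [7, 77]  (≈ [7.0000, 77.0000])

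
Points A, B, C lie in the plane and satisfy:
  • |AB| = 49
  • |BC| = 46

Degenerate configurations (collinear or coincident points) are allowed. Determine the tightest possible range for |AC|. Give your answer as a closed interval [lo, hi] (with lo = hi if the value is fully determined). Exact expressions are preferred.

|AB| ∈ {49}
|BC| ∈ {46}
|AC| ∈ [3, 95]

|AC| ∈ [3, 95]  (≈ [3.0000, 95.0000])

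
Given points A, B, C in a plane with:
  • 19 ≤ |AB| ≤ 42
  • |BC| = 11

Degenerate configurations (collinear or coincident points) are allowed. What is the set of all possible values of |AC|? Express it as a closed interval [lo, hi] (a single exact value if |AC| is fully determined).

|AC| ∈ [8, 53]  (≈ [8.0000, 53.0000])

|AB| ∈ [19, 42]
|BC| ∈ {11}
|AC| ∈ [8, 53]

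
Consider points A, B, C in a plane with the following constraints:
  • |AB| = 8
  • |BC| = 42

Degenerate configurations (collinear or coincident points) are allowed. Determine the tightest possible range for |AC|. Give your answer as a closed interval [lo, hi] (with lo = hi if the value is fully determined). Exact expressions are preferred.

|AB| ∈ {8}
|BC| ∈ {42}
|AC| ∈ [34, 50]

|AC| ∈ [34, 50]  (≈ [34.0000, 50.0000])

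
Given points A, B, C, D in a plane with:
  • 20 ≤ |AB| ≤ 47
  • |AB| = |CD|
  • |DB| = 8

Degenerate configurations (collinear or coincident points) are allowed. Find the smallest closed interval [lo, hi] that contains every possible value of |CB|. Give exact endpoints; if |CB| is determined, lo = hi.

|AB| ∈ [20, 47]
|BD| ∈ {8}
|CD| ∈ [20, 47]
|AD| ∈ [12, 55]
|BC| ∈ [12, 55]
|AC| ∈ [0, 102]

|CB| ∈ [12, 55]  (≈ [12.0000, 55.0000])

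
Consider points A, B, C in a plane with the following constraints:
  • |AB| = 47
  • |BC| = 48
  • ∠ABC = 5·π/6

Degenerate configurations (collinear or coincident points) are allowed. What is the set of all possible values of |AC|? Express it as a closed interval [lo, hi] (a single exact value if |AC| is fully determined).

|AC| = √(2256·√(3) + 4513)  (≈ 91.7633)

|AB| ∈ {47}
|BC| ∈ {48}
|AC| ∈ {√(2256·√(3) + 4513)}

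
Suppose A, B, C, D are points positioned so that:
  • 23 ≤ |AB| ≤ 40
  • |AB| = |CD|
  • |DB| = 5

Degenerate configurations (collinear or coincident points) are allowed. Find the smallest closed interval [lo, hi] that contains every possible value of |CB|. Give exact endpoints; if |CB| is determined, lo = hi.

|AB| ∈ [23, 40]
|BD| ∈ {5}
|CD| ∈ [23, 40]
|AD| ∈ [18, 45]
|BC| ∈ [18, 45]
|AC| ∈ [0, 85]

|CB| ∈ [18, 45]  (≈ [18.0000, 45.0000])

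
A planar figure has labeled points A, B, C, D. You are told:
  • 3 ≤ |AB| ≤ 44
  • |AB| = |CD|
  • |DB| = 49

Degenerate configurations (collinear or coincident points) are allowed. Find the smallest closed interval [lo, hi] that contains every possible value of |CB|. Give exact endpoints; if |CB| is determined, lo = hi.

|CB| ∈ [5, 93]  (≈ [5.0000, 93.0000])

|AB| ∈ [3, 44]
|BD| ∈ {49}
|CD| ∈ [3, 44]
|AD| ∈ [5, 93]
|BC| ∈ [5, 93]
|AC| ∈ [0, 137]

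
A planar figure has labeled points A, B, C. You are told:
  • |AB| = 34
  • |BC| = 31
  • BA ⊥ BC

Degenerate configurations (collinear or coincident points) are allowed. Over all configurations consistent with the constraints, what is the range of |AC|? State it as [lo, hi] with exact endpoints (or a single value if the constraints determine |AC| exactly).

|AC| = √(2117)  (≈ 46.0109)

|AB| ∈ {34}
|BC| ∈ {31}
|AC| ∈ {√(2117)}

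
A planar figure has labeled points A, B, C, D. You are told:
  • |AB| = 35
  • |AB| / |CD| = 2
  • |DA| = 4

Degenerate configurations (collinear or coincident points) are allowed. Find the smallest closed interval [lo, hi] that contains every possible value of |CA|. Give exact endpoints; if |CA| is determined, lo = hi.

|AB| ∈ {35}
|AD| ∈ {4}
|CD| ∈ {35/2}
|BD| ∈ [31, 39]
|AC| ∈ [27/2, 43/2]
|BC| ∈ [27/2, 113/2]

|CA| ∈ [27/2, 43/2]  (≈ [13.5000, 21.5000])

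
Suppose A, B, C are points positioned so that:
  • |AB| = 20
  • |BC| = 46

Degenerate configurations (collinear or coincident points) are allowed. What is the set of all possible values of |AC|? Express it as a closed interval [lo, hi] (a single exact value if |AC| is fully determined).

|AC| ∈ [26, 66]  (≈ [26.0000, 66.0000])

|AB| ∈ {20}
|BC| ∈ {46}
|AC| ∈ [26, 66]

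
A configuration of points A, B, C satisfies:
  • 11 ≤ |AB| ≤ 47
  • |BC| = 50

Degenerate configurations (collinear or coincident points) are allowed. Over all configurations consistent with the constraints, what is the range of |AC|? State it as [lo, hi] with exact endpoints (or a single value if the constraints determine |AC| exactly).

|AC| ∈ [3, 97]  (≈ [3.0000, 97.0000])

|AB| ∈ [11, 47]
|BC| ∈ {50}
|AC| ∈ [3, 97]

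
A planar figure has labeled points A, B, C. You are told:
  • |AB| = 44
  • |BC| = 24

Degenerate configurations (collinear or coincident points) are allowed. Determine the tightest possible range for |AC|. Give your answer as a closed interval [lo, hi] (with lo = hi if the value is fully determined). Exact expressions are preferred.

|AB| ∈ {44}
|BC| ∈ {24}
|AC| ∈ [20, 68]

|AC| ∈ [20, 68]  (≈ [20.0000, 68.0000])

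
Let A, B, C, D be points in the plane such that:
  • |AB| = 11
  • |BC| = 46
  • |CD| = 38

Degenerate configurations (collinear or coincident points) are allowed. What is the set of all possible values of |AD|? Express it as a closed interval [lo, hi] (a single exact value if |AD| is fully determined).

|AD| ∈ [0, 95]  (≈ [0.0000, 95.0000])

|AB| ∈ {11}
|BC| ∈ {46}
|CD| ∈ {38}
|AC| ∈ [35, 57]
|BD| ∈ [8, 84]
|AD| ∈ [0, 95]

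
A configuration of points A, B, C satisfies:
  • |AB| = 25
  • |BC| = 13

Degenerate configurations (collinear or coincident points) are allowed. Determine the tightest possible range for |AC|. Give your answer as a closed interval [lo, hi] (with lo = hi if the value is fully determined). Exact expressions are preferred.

|AC| ∈ [12, 38]  (≈ [12.0000, 38.0000])

|AB| ∈ {25}
|BC| ∈ {13}
|AC| ∈ [12, 38]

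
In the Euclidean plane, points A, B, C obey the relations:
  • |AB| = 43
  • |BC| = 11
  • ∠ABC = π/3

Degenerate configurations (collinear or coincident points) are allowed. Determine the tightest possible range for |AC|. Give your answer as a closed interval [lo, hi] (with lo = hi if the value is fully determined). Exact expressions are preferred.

|AC| = √(1497)  (≈ 38.6911)

|AB| ∈ {43}
|BC| ∈ {11}
|AC| ∈ {√(1497)}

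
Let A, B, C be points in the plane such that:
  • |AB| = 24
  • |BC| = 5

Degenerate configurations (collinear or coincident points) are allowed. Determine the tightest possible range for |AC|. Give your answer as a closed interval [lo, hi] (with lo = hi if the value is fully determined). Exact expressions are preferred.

|AC| ∈ [19, 29]  (≈ [19.0000, 29.0000])

|AB| ∈ {24}
|BC| ∈ {5}
|AC| ∈ [19, 29]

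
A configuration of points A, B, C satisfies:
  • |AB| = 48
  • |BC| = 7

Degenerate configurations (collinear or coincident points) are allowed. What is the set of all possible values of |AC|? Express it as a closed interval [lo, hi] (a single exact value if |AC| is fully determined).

|AB| ∈ {48}
|BC| ∈ {7}
|AC| ∈ [41, 55]

|AC| ∈ [41, 55]  (≈ [41.0000, 55.0000])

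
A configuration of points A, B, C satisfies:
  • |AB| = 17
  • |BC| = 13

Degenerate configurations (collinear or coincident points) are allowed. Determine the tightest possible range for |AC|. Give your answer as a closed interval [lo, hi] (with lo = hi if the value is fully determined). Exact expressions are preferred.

|AC| ∈ [4, 30]  (≈ [4.0000, 30.0000])

|AB| ∈ {17}
|BC| ∈ {13}
|AC| ∈ [4, 30]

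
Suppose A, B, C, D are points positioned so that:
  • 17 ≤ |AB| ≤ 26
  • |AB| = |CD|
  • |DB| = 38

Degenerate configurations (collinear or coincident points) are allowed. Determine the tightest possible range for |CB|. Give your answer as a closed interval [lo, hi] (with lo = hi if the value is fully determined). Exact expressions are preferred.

|AB| ∈ [17, 26]
|BD| ∈ {38}
|CD| ∈ [17, 26]
|AD| ∈ [12, 64]
|BC| ∈ [12, 64]
|AC| ∈ [0, 90]

|CB| ∈ [12, 64]  (≈ [12.0000, 64.0000])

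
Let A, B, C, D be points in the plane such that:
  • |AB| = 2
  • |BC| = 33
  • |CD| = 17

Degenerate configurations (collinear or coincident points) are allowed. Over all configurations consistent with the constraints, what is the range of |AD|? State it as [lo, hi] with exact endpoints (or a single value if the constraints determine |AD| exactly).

|AB| ∈ {2}
|BC| ∈ {33}
|CD| ∈ {17}
|AC| ∈ [31, 35]
|BD| ∈ [16, 50]
|AD| ∈ [14, 52]

|AD| ∈ [14, 52]  (≈ [14.0000, 52.0000])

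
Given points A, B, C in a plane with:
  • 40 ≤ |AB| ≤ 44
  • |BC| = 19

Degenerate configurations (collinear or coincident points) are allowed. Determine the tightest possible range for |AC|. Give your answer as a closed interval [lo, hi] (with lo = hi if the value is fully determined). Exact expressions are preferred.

|AB| ∈ [40, 44]
|BC| ∈ {19}
|AC| ∈ [21, 63]

|AC| ∈ [21, 63]  (≈ [21.0000, 63.0000])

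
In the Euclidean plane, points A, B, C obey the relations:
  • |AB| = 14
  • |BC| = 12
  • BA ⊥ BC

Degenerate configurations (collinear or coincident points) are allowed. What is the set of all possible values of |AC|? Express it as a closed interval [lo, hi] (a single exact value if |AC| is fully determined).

|AB| ∈ {14}
|BC| ∈ {12}
|AC| ∈ {2·√(85)}

|AC| = 2·√(85)  (≈ 18.4391)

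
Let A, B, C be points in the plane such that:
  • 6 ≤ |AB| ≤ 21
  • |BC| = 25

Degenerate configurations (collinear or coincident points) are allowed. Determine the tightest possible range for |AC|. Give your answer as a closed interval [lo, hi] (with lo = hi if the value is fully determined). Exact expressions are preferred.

|AC| ∈ [4, 46]  (≈ [4.0000, 46.0000])

|AB| ∈ [6, 21]
|BC| ∈ {25}
|AC| ∈ [4, 46]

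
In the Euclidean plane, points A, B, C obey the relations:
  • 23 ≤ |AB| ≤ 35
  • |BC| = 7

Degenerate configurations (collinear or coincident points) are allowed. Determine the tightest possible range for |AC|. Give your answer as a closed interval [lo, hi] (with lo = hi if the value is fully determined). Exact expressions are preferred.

|AC| ∈ [16, 42]  (≈ [16.0000, 42.0000])

|AB| ∈ [23, 35]
|BC| ∈ {7}
|AC| ∈ [16, 42]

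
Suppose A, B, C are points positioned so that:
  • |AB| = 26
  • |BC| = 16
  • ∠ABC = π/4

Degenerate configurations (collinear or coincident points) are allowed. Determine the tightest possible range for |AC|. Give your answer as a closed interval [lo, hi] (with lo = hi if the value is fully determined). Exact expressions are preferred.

|AB| ∈ {26}
|BC| ∈ {16}
|AC| ∈ {2·√(233 - 104·√(2))}

|AC| = 2·√(233 - 104·√(2))  (≈ 18.5388)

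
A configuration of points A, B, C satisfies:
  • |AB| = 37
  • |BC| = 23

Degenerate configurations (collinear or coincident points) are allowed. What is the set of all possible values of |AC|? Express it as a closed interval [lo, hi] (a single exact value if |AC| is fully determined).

|AB| ∈ {37}
|BC| ∈ {23}
|AC| ∈ [14, 60]

|AC| ∈ [14, 60]  (≈ [14.0000, 60.0000])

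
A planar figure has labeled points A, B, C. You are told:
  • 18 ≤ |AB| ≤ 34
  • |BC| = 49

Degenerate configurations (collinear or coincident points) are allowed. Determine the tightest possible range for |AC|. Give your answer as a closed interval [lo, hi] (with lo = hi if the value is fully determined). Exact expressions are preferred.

|AC| ∈ [15, 83]  (≈ [15.0000, 83.0000])

|AB| ∈ [18, 34]
|BC| ∈ {49}
|AC| ∈ [15, 83]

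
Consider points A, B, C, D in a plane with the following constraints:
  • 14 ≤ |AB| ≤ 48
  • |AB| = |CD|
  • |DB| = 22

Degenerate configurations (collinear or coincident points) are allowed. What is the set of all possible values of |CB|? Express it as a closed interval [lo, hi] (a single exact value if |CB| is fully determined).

|AB| ∈ [14, 48]
|BD| ∈ {22}
|CD| ∈ [14, 48]
|AD| ∈ [0, 70]
|BC| ∈ [0, 70]
|AC| ∈ [0, 118]

|CB| ∈ [0, 70]  (≈ [0.0000, 70.0000])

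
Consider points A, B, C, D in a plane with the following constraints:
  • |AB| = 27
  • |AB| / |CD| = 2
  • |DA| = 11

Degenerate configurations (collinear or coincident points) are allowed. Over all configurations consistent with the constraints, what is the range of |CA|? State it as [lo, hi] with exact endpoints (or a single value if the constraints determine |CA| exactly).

|CA| ∈ [5/2, 49/2]  (≈ [2.5000, 24.5000])

|AB| ∈ {27}
|AD| ∈ {11}
|CD| ∈ {27/2}
|BD| ∈ [16, 38]
|AC| ∈ [5/2, 49/2]
|BC| ∈ [5/2, 103/2]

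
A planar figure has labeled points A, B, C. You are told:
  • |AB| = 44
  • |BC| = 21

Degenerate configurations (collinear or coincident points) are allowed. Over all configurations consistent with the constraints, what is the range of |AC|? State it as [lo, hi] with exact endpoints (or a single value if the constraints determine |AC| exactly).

|AB| ∈ {44}
|BC| ∈ {21}
|AC| ∈ [23, 65]

|AC| ∈ [23, 65]  (≈ [23.0000, 65.0000])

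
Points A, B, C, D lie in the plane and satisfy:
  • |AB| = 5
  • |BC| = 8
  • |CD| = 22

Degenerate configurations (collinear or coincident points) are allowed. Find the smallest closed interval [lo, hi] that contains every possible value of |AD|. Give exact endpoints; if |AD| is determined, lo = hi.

|AB| ∈ {5}
|BC| ∈ {8}
|CD| ∈ {22}
|AC| ∈ [3, 13]
|BD| ∈ [14, 30]
|AD| ∈ [9, 35]

|AD| ∈ [9, 35]  (≈ [9.0000, 35.0000])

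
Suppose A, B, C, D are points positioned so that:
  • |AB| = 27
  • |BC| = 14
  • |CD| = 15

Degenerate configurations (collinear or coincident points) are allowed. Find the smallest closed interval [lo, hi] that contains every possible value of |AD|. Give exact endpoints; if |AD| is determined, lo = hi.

|AD| ∈ [0, 56]  (≈ [0.0000, 56.0000])

|AB| ∈ {27}
|BC| ∈ {14}
|CD| ∈ {15}
|AC| ∈ [13, 41]
|BD| ∈ [1, 29]
|AD| ∈ [0, 56]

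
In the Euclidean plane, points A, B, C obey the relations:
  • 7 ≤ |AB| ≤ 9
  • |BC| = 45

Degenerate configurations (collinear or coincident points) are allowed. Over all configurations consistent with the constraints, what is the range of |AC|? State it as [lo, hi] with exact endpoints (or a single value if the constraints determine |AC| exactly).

|AB| ∈ [7, 9]
|BC| ∈ {45}
|AC| ∈ [36, 54]

|AC| ∈ [36, 54]  (≈ [36.0000, 54.0000])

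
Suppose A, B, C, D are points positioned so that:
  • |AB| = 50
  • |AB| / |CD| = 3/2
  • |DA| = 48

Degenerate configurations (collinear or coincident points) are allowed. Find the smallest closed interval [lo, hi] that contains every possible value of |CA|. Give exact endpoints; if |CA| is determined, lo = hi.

|CA| ∈ [44/3, 244/3]  (≈ [14.6667, 81.3333])

|AB| ∈ {50}
|AD| ∈ {48}
|CD| ∈ {100/3}
|BD| ∈ [2, 98]
|AC| ∈ [44/3, 244/3]
|BC| ∈ [0, 394/3]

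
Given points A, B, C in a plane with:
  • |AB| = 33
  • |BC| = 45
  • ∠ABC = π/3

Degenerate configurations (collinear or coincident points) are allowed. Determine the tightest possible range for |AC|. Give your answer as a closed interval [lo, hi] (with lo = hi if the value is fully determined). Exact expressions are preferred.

|AC| = 3·√(181)  (≈ 40.3609)

|AB| ∈ {33}
|BC| ∈ {45}
|AC| ∈ {3·√(181)}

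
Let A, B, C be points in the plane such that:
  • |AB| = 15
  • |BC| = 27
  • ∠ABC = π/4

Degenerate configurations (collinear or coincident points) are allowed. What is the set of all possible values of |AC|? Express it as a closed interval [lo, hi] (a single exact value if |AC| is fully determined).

|AB| ∈ {15}
|BC| ∈ {27}
|AC| ∈ {3·√(106 - 45·√(2))}

|AC| = 3·√(106 - 45·√(2))  (≈ 19.5255)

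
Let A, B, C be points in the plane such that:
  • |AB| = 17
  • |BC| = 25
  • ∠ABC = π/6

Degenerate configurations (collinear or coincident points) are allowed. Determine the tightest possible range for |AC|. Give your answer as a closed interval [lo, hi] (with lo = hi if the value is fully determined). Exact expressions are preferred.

|AC| = √(914 - 425·√(3))  (≈ 13.3371)

|AB| ∈ {17}
|BC| ∈ {25}
|AC| ∈ {√(914 - 425·√(3))}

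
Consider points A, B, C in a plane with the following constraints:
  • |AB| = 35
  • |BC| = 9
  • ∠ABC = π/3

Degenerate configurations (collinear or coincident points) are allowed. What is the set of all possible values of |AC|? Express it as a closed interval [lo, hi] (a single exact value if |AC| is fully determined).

|AC| = √(991)  (≈ 31.4802)

|AB| ∈ {35}
|BC| ∈ {9}
|AC| ∈ {√(991)}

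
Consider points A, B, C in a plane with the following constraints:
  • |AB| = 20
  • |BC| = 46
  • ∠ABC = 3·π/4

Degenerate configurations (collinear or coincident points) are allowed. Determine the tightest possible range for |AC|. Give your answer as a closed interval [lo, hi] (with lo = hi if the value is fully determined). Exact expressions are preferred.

|AC| = 2·√(230·√(2) + 629)  (≈ 61.7825)

|AB| ∈ {20}
|BC| ∈ {46}
|AC| ∈ {2·√(230·√(2) + 629)}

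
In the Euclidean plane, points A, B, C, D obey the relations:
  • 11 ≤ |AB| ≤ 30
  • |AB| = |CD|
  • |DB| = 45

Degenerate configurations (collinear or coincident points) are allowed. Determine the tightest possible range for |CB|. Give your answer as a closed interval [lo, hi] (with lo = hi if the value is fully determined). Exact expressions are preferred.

|CB| ∈ [15, 75]  (≈ [15.0000, 75.0000])

|AB| ∈ [11, 30]
|BD| ∈ {45}
|CD| ∈ [11, 30]
|AD| ∈ [15, 75]
|BC| ∈ [15, 75]
|AC| ∈ [0, 105]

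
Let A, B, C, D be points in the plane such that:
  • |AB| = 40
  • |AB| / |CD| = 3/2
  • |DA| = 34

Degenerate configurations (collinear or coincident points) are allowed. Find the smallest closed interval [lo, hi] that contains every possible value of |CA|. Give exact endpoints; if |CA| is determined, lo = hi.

|CA| ∈ [22/3, 182/3]  (≈ [7.3333, 60.6667])

|AB| ∈ {40}
|AD| ∈ {34}
|CD| ∈ {80/3}
|BD| ∈ [6, 74]
|AC| ∈ [22/3, 182/3]
|BC| ∈ [0, 302/3]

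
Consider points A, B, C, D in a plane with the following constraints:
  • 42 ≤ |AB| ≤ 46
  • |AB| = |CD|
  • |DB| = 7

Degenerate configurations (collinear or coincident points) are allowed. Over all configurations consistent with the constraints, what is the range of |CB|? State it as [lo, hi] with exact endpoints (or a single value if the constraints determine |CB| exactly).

|AB| ∈ [42, 46]
|BD| ∈ {7}
|CD| ∈ [42, 46]
|AD| ∈ [35, 53]
|BC| ∈ [35, 53]
|AC| ∈ [0, 99]

|CB| ∈ [35, 53]  (≈ [35.0000, 53.0000])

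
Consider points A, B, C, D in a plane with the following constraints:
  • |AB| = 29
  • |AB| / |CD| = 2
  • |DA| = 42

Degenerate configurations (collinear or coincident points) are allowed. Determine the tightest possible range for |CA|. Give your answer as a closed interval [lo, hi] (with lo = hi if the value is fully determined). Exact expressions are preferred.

|AB| ∈ {29}
|AD| ∈ {42}
|CD| ∈ {29/2}
|BD| ∈ [13, 71]
|AC| ∈ [55/2, 113/2]
|BC| ∈ [0, 171/2]

|CA| ∈ [55/2, 113/2]  (≈ [27.5000, 56.5000])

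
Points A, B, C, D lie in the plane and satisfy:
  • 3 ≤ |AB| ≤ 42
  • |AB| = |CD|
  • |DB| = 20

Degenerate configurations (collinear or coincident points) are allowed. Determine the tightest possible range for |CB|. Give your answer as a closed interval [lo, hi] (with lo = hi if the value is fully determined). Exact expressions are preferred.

|CB| ∈ [0, 62]  (≈ [0.0000, 62.0000])

|AB| ∈ [3, 42]
|BD| ∈ {20}
|CD| ∈ [3, 42]
|AD| ∈ [0, 62]
|BC| ∈ [0, 62]
|AC| ∈ [0, 104]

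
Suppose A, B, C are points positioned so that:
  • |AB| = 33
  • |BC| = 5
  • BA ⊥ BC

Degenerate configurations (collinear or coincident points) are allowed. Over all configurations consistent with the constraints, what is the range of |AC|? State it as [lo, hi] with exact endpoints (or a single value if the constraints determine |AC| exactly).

|AB| ∈ {33}
|BC| ∈ {5}
|AC| ∈ {√(1114)}

|AC| = √(1114)  (≈ 33.3766)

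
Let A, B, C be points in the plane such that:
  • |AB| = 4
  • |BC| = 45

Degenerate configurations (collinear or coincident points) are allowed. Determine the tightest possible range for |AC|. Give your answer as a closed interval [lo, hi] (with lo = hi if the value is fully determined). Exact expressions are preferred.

|AC| ∈ [41, 49]  (≈ [41.0000, 49.0000])

|AB| ∈ {4}
|BC| ∈ {45}
|AC| ∈ [41, 49]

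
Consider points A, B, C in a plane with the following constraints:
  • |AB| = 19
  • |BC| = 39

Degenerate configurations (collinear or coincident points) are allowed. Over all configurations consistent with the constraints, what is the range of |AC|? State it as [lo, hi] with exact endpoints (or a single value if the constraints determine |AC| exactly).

|AC| ∈ [20, 58]  (≈ [20.0000, 58.0000])

|AB| ∈ {19}
|BC| ∈ {39}
|AC| ∈ [20, 58]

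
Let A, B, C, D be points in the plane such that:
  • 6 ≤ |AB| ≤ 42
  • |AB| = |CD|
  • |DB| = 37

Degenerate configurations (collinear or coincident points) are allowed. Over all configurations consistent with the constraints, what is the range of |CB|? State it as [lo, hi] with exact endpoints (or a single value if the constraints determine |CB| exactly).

|CB| ∈ [0, 79]  (≈ [0.0000, 79.0000])

|AB| ∈ [6, 42]
|BD| ∈ {37}
|CD| ∈ [6, 42]
|AD| ∈ [0, 79]
|BC| ∈ [0, 79]
|AC| ∈ [0, 121]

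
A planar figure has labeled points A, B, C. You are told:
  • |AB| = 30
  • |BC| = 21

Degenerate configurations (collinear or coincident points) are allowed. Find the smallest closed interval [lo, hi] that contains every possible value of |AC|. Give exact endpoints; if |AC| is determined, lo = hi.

|AB| ∈ {30}
|BC| ∈ {21}
|AC| ∈ [9, 51]

|AC| ∈ [9, 51]  (≈ [9.0000, 51.0000])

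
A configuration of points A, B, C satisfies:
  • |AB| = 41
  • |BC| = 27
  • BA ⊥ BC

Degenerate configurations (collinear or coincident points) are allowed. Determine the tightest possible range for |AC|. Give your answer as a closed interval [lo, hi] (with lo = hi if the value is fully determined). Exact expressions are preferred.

|AB| ∈ {41}
|BC| ∈ {27}
|AC| ∈ {√(2410)}

|AC| = √(2410)  (≈ 49.0918)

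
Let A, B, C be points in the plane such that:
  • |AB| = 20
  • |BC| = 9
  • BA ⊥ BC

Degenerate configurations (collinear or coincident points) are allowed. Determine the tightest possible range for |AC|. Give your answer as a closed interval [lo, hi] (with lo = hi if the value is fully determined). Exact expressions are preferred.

|AB| ∈ {20}
|BC| ∈ {9}
|AC| ∈ {√(481)}

|AC| = √(481)  (≈ 21.9317)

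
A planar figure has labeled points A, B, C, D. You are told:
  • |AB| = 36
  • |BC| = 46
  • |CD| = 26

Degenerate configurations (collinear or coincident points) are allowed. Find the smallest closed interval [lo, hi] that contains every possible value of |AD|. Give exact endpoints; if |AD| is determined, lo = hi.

|AD| ∈ [0, 108]  (≈ [0.0000, 108.0000])

|AB| ∈ {36}
|BC| ∈ {46}
|CD| ∈ {26}
|AC| ∈ [10, 82]
|BD| ∈ [20, 72]
|AD| ∈ [0, 108]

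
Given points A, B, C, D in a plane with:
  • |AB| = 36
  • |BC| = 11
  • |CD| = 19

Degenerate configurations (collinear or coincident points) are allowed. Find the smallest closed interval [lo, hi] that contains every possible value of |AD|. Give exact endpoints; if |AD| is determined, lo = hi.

|AB| ∈ {36}
|BC| ∈ {11}
|CD| ∈ {19}
|AC| ∈ [25, 47]
|BD| ∈ [8, 30]
|AD| ∈ [6, 66]

|AD| ∈ [6, 66]  (≈ [6.0000, 66.0000])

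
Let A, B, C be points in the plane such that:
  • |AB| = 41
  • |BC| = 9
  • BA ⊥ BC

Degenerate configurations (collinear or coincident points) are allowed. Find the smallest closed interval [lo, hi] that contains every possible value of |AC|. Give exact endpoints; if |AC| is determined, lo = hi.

|AB| ∈ {41}
|BC| ∈ {9}
|AC| ∈ {√(1762)}

|AC| = √(1762)  (≈ 41.9762)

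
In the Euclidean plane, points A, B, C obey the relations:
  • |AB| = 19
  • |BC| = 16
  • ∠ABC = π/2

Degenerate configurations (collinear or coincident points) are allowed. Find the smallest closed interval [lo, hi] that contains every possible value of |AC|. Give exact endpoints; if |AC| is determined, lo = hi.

|AC| = √(617)  (≈ 24.8395)

|AB| ∈ {19}
|BC| ∈ {16}
|AC| ∈ {√(617)}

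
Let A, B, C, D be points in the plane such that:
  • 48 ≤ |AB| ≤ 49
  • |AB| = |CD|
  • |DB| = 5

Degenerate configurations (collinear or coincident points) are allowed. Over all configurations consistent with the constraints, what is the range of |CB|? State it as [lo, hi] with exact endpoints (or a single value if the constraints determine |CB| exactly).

|CB| ∈ [43, 54]  (≈ [43.0000, 54.0000])

|AB| ∈ [48, 49]
|BD| ∈ {5}
|CD| ∈ [48, 49]
|AD| ∈ [43, 54]
|BC| ∈ [43, 54]
|AC| ∈ [0, 103]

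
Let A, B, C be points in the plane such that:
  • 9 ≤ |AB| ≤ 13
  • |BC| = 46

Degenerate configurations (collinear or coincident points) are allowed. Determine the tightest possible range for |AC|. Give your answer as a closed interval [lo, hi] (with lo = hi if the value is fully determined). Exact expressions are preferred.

|AB| ∈ [9, 13]
|BC| ∈ {46}
|AC| ∈ [33, 59]

|AC| ∈ [33, 59]  (≈ [33.0000, 59.0000])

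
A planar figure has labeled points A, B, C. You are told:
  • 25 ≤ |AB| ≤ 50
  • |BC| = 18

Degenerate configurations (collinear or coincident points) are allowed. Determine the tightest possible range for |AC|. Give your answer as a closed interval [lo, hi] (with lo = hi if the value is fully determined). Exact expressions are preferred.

|AB| ∈ [25, 50]
|BC| ∈ {18}
|AC| ∈ [7, 68]

|AC| ∈ [7, 68]  (≈ [7.0000, 68.0000])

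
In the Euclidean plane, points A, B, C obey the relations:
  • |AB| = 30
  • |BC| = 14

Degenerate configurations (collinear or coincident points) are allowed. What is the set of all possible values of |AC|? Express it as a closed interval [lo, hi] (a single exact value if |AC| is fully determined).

|AB| ∈ {30}
|BC| ∈ {14}
|AC| ∈ [16, 44]

|AC| ∈ [16, 44]  (≈ [16.0000, 44.0000])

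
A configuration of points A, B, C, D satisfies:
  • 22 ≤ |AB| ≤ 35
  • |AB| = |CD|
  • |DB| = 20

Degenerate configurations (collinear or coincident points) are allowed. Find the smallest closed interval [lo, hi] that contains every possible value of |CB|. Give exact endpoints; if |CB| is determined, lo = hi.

|CB| ∈ [2, 55]  (≈ [2.0000, 55.0000])

|AB| ∈ [22, 35]
|BD| ∈ {20}
|CD| ∈ [22, 35]
|AD| ∈ [2, 55]
|BC| ∈ [2, 55]
|AC| ∈ [0, 90]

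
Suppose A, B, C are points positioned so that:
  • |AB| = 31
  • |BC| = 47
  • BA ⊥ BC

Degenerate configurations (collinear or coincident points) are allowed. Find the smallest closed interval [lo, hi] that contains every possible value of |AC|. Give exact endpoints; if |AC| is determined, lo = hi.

|AB| ∈ {31}
|BC| ∈ {47}
|AC| ∈ {√(3170)}

|AC| = √(3170)  (≈ 56.3028)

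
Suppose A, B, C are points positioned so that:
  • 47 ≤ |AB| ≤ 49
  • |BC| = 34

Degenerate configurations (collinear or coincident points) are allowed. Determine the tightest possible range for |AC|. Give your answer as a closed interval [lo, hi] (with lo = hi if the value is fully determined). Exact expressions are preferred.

|AC| ∈ [13, 83]  (≈ [13.0000, 83.0000])

|AB| ∈ [47, 49]
|BC| ∈ {34}
|AC| ∈ [13, 83]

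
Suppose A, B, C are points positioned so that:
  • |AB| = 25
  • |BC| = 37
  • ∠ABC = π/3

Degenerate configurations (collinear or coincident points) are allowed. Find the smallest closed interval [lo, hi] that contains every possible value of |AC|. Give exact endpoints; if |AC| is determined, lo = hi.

|AB| ∈ {25}
|BC| ∈ {37}
|AC| ∈ {√(1069)}

|AC| = √(1069)  (≈ 32.6956)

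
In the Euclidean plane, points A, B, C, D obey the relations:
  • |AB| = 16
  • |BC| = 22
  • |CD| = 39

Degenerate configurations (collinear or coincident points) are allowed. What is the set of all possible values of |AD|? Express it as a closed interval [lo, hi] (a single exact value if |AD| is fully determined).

|AD| ∈ [1, 77]  (≈ [1.0000, 77.0000])

|AB| ∈ {16}
|BC| ∈ {22}
|CD| ∈ {39}
|AC| ∈ [6, 38]
|BD| ∈ [17, 61]
|AD| ∈ [1, 77]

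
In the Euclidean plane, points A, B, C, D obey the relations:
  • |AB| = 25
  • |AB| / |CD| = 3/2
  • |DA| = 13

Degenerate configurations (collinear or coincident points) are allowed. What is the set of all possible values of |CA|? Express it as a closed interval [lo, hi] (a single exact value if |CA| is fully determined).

|CA| ∈ [11/3, 89/3]  (≈ [3.6667, 29.6667])

|AB| ∈ {25}
|AD| ∈ {13}
|CD| ∈ {50/3}
|BD| ∈ [12, 38]
|AC| ∈ [11/3, 89/3]
|BC| ∈ [0, 164/3]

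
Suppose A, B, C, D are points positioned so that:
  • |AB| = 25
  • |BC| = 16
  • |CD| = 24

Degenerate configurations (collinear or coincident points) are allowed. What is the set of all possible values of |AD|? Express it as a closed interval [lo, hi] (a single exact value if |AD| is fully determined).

|AD| ∈ [0, 65]  (≈ [0.0000, 65.0000])

|AB| ∈ {25}
|BC| ∈ {16}
|CD| ∈ {24}
|AC| ∈ [9, 41]
|BD| ∈ [8, 40]
|AD| ∈ [0, 65]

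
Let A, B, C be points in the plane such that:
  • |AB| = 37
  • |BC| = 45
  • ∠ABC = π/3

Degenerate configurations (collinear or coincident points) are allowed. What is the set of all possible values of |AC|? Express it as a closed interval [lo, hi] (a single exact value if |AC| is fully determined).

|AB| ∈ {37}
|BC| ∈ {45}
|AC| ∈ {√(1729)}

|AC| = √(1729)  (≈ 41.5812)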